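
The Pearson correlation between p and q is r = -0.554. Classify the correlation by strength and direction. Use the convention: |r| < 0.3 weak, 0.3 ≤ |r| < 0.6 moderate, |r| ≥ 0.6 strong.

r = -0.554 < 0 so the relationship is negative.
|r| = 0.554, which falls in the moderate range.

moderate negative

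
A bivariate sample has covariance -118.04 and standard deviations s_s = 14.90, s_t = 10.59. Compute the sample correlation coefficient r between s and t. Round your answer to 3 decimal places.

r = Cov(s,t) / (s_s · s_t) = -118.04 / (14.90 × 10.59)
  = -118.04 / 157.7910 ≈ -0.748

-0.748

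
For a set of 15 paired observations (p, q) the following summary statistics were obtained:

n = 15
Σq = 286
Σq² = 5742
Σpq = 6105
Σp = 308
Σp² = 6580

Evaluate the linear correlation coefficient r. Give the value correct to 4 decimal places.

r = (nΣpq − ΣpΣq) / √[(nΣp² − (Σp)²)(nΣq² − (Σq)²)]
Numerator: 15×6105 − 308×286 = 3487
Denominator: √[(98700 − 94864)(86130 − 81796)] = √[3836 × 4334] = 4077.4041
r = 3487 / 4077.4041 ≈ 0.8552

0.8552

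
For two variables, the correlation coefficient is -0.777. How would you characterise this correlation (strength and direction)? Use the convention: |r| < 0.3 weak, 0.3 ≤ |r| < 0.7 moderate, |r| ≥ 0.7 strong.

r = -0.777 < 0 so the relationship is negative.
|r| = 0.777, which falls in the strong range.

strong negative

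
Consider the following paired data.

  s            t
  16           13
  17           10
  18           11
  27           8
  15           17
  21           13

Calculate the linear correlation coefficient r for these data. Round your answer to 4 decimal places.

-0.6999

n = 6, Σs = 114, Σt = 72, Σs² = 2264, Σt² = 912, Σst = 1320
nΣst − ΣsΣt = 7920 − 8208 = -288
nΣs² − (Σs)² = 13584 − 12996 = 588; nΣt² − (Σt)² = 5472 − 5184 = 288
r = -288 / √(588 × 288) = -288 / 411.5143 ≈ -0.6999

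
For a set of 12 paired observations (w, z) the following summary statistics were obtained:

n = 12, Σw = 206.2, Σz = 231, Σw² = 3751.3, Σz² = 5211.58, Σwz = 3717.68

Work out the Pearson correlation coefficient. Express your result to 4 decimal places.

-0.6308

r = (nΣwz − ΣwΣz) / √[(nΣw² − (Σw)²)(nΣz² − (Σz)²)]
Numerator: 12×3717.68 − 206.2×231 = -3020.04
Denominator: √[(45015.6 − 42518.44)(62538.96 − 53361)] = √[2497.16 × 9177.96] = 4787.3620
r = -3020.04 / 4787.3620 ≈ -0.6308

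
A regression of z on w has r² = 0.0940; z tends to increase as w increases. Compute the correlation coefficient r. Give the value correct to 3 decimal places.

|r| = √0.0940 = 0.307
The association is positive, so r = 0.307.

0.307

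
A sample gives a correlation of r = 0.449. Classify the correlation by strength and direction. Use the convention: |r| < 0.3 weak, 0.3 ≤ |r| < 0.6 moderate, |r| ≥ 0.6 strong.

moderate positive

r = 0.449 > 0 so the relationship is positive.
|r| = 0.449, which falls in the moderate range.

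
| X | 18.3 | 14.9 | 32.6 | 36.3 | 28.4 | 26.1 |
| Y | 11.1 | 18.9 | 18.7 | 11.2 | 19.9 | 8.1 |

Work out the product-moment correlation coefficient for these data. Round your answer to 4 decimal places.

n = 6, ΣX = 156.6, ΣY = 87.9, ΣX² = 4425.12, ΣY² = 1417.17, ΣXY = 2277.49
nΣXY − ΣXΣY = 13664.94 − 13765.14 = -100.2
nΣX² − (ΣX)² = 26550.72 − 24523.56 = 2027.16; nΣY² − (ΣY)² = 8503.02 − 7726.41 = 776.61
r = -100.2 / √(2027.16 × 776.61) = -100.2 / 1254.7162 ≈ -0.0799

-0.0799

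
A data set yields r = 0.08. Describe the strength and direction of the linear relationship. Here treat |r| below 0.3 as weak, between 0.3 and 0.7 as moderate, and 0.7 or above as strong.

weak positive

r = 0.08 > 0 so the relationship is positive.
|r| = 0.08, which falls in the weak range.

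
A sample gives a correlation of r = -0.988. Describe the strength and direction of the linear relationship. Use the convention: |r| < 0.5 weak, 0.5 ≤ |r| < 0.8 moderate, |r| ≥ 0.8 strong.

strong negative

r = -0.988 < 0 so the relationship is negative.
|r| = 0.988, which falls in the strong range.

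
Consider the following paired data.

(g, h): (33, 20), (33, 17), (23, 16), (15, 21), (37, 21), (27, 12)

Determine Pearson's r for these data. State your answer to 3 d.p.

n = 6, Σg = 168, Σh = 107, Σg² = 5030, Σh² = 1971, Σgh = 3005
nΣgh − ΣgΣh = 18030 − 17976 = 54
nΣg² − (Σg)² = 30180 − 28224 = 1956; nΣh² − (Σh)² = 11826 − 11449 = 377
r = 54 / √(1956 × 377) = 54 / 858.7270 ≈ 0.063

0.063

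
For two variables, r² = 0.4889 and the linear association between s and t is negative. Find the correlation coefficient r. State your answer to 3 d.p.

-0.699

|r| = √0.4889 = 0.699
The association is negative, so r = −0.699.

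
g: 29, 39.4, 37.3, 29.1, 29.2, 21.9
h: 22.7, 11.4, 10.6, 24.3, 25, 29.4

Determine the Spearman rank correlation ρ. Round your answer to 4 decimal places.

-0.7143

Rank g: 2, 6, 5, 3, 4, 1
Rank h: 3, 2, 1, 4, 5, 6
d = rank(g) − rank(h): -1, 4, 4, -1, -1, -5; Σd² = 60
ρ = 1 − 6Σd² / [n(n²−1)] = 1 − 6×60 / (6×35) = 1 − 360/210 ≈ -0.7143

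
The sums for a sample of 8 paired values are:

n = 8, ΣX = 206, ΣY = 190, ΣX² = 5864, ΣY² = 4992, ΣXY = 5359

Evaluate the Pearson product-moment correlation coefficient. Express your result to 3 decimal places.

0.901

r = (nΣXY − ΣXΣY) / √[(nΣX² − (ΣX)²)(nΣY² − (ΣY)²)]
Numerator: 8×5359 − 206×190 = 3732
Denominator: √[(46912 − 42436)(39936 − 36100)] = √[4476 × 3836] = 4143.6621
r = 3732 / 4143.6621 ≈ 0.901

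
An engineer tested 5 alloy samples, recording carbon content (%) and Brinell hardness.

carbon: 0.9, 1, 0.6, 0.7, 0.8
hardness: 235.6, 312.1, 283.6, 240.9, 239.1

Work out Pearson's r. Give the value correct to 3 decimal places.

0.240

n = 5, Σx = 4, Σy = 1311.3, Σx² = 3.3, Σy² = 348544.35, Σxy = 1054.21
nΣxy − ΣxΣy = 5271.05 − 5245.2 = 25.85
nΣx² − (Σx)² = 16.5 − 16 = 0.5; nΣy² − (Σy)² = 1742721.75 − 1719507.69 = 23214.06
r = 25.85 / √(0.5 × 23214.06) = 25.85 / 107.7359 ≈ 0.240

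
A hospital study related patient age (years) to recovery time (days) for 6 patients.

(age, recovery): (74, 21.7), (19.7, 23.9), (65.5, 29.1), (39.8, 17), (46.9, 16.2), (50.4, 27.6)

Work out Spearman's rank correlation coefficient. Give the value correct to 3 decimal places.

Rank age: 6, 1, 5, 2, 3, 4
Rank recovery: 3, 4, 6, 2, 1, 5
d = rank(age) − rank(recovery): 3, -3, -1, 0, 2, -1; Σd² = 24
ρ = 1 − 6Σd² / [n(n²−1)] = 1 − 6×24 / (6×35) = 1 − 144/210 ≈ 0.314

0.314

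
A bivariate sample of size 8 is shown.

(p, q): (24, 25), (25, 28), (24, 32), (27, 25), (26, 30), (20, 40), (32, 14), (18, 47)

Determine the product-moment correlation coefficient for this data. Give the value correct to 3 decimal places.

n = 8, Σp = 196, Σq = 241, Σp² = 4930, Σq² = 7963, Σpq = 5617
nΣpq − ΣpΣq = 44936 − 47236 = -2300
nΣp² − (Σp)² = 39440 − 38416 = 1024; nΣq² − (Σq)² = 63704 − 58081 = 5623
r = -2300 / √(1024 × 5623) = -2300 / 2399.5733 ≈ -0.959

-0.959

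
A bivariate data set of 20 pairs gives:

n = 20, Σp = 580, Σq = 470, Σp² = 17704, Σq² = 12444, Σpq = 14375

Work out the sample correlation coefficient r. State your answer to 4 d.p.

0.6699

r = (nΣpq − ΣpΣq) / √[(nΣp² − (Σp)²)(nΣq² − (Σq)²)]
Numerator: 20×14375 − 580×470 = 14900
Denominator: √[(354080 − 336400)(248880 − 220900)] = √[17680 × 27980] = 22241.5467
r = 14900 / 22241.5467 ≈ 0.6699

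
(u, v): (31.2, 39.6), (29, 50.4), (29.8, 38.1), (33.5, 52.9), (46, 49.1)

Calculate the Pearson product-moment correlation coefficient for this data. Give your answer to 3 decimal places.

n = 5, Σu = 169.5, Σv = 230.1, Σu² = 5940.73, Σv² = 10769.15, Σuv = 7863.25
nΣuv − ΣuΣv = 39316.25 − 39001.95 = 314.3
nΣu² − (Σu)² = 29703.65 − 28730.25 = 973.4; nΣv² − (Σv)² = 53845.75 − 52946.01 = 899.74
r = 314.3 / √(973.4 × 899.74) = 314.3 / 935.8456 ≈ 0.336

0.336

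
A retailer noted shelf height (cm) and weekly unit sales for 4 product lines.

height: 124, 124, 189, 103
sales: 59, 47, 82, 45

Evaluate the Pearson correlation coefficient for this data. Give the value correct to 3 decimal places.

n = 4, Σx = 540, Σy = 233, Σx² = 77082, Σy² = 14439, Σxy = 33277
nΣxy − ΣxΣy = 133108 − 125820 = 7288
nΣx² − (Σx)² = 308328 − 291600 = 16728; nΣy² − (Σy)² = 57756 − 54289 = 3467
r = 7288 / √(16728 × 3467) = 7288 / 7615.5089 ≈ 0.957

0.957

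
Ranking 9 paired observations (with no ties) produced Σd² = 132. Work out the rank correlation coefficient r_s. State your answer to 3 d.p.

ρ = 1 − 6Σd² / [n(n²−1)] = 1 − 6×132 / (9×80)
  = 1 − 792/720 = 1 − 1.1000 ≈ -0.100

-0.100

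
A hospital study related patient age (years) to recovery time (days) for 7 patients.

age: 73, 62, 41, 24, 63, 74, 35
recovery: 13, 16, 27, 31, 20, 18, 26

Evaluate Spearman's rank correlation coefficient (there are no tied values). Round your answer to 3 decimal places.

Rank age: 6, 4, 3, 1, 5, 7, 2
Rank recovery: 1, 2, 6, 7, 4, 3, 5
d = rank(age) − rank(recovery): 5, 2, -3, -6, 1, 4, -3; Σd² = 100
ρ = 1 − 6Σd² / [n(n²−1)] = 1 − 6×100 / (7×48) = 1 − 600/336 ≈ -0.786

-0.786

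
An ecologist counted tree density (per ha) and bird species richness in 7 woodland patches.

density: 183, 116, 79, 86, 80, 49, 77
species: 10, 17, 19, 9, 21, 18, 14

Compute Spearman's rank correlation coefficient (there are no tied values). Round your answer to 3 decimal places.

Rank density: 7, 6, 3, 5, 4, 1, 2
Rank species: 2, 4, 6, 1, 7, 5, 3
d = rank(density) − rank(species): 5, 2, -3, 4, -3, -4, -1; Σd² = 80
ρ = 1 − 6Σd² / [n(n²−1)] = 1 − 6×80 / (7×48) = 1 − 480/336 ≈ -0.429

-0.429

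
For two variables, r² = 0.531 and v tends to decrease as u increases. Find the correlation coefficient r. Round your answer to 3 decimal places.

-0.729

|r| = √0.531 = 0.729
The association is negative, so r = −0.729.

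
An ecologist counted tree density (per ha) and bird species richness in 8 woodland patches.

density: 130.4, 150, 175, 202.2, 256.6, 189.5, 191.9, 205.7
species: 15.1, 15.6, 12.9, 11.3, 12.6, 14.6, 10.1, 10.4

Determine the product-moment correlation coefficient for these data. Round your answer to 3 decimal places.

-0.573

n = 8, Σx = 1501.3, Σy = 102.6, Σx² = 291905.91, Σy² = 1347.56, Σxy = 18928.73
nΣxy − ΣxΣy = 151429.84 − 154033.38 = -2603.54
nΣx² − (Σx)² = 2335247.28 − 2253901.69 = 81345.59; nΣy² − (Σy)² = 10780.48 − 10526.76 = 253.72
r = -2603.54 / √(81345.59 × 253.72) = -2603.54 / 4543.0170 ≈ -0.573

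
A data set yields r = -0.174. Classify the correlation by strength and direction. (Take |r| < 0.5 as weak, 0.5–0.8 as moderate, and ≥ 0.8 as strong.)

weak negative

r = -0.174 < 0 so the relationship is negative.
|r| = 0.174, which falls in the weak range.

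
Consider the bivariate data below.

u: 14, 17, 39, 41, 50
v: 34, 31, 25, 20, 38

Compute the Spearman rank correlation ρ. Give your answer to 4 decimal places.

0.0000

Rank u: 1, 2, 3, 4, 5
Rank v: 4, 3, 2, 1, 5
d = rank(u) − rank(v): -3, -1, 1, 3, 0; Σd² = 20
ρ = 1 − 6Σd² / [n(n²−1)] = 1 − 6×20 / (5×24) = 1 − 120/120 ≈ 0.0000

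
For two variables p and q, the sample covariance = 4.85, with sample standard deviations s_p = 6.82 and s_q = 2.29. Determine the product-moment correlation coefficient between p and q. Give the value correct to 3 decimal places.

0.311

r = Cov(p,q) / (s_p · s_q) = 4.85 / (6.82 × 2.29)
  = 4.85 / 15.6178 ≈ 0.311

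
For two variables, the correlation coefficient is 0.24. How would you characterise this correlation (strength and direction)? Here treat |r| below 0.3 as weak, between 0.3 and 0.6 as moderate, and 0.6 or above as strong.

r = 0.24 > 0 so the relationship is positive.
|r| = 0.24, which falls in the weak range.

weak positive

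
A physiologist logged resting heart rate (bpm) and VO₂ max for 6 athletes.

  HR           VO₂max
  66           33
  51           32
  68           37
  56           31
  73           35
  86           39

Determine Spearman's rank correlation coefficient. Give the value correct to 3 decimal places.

Rank HR: 3, 1, 4, 2, 5, 6
Rank VO₂max: 3, 2, 5, 1, 4, 6
d = rank(HR) − rank(VO₂max): 0, -1, -1, 1, 1, 0; Σd² = 4
ρ = 1 − 6Σd² / [n(n²−1)] = 1 − 6×4 / (6×35) = 1 − 24/210 ≈ 0.886

0.886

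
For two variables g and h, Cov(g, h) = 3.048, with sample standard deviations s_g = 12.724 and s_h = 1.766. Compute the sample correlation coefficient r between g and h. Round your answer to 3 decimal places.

r = Cov(g,h) / (s_g · s_h) = 3.048 / (12.724 × 1.766)
  = 3.048 / 22.4706 ≈ 0.136

0.136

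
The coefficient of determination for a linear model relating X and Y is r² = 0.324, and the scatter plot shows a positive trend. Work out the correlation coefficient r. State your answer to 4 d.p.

|r| = √0.324 = 0.5692
The association is positive, so r = 0.5692.

0.5692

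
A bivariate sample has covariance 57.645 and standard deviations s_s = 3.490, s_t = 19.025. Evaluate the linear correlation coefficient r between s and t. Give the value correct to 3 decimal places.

r = Cov(s,t) / (s_s · s_t) = 57.645 / (3.490 × 19.025)
  = 57.645 / 66.3972 ≈ 0.868

0.868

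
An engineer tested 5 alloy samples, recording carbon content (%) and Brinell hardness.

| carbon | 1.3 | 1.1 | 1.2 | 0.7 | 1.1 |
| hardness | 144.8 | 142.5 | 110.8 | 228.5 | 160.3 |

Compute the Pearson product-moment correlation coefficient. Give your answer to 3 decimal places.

n = 5, Σx = 5.4, Σy = 786.9, Σx² = 6.04, Σy² = 131458.27, Σxy = 814.23
nΣxy − ΣxΣy = 4071.15 − 4249.26 = -178.11
nΣx² − (Σx)² = 30.2 − 29.16 = 1.04; nΣy² − (Σy)² = 657291.35 − 619211.61 = 38079.74
r = -178.11 / √(1.04 × 38079.74) = -178.11 / 199.0048 ≈ -0.895

-0.895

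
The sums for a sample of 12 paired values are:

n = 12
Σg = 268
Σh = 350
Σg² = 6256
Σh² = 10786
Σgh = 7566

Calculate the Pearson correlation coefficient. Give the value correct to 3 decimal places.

r = (nΣgh − ΣgΣh) / √[(nΣg² − (Σg)²)(nΣh² − (Σh)²)]
Numerator: 12×7566 − 268×350 = -3008
Denominator: √[(75072 − 71824)(129432 − 122500)] = √[3248 × 6932] = 4745.0117
r = -3008 / 4745.0117 ≈ -0.634

-0.634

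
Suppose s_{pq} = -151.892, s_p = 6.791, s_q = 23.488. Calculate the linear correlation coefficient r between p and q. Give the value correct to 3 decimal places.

r = Cov(p,q) / (s_p · s_q) = -151.892 / (6.791 × 23.488)
  = -151.892 / 159.5070 ≈ -0.952

-0.952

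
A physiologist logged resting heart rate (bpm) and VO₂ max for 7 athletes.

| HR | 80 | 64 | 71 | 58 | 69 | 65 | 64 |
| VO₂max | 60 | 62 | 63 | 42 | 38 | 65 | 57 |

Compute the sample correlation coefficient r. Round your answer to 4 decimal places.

0.2933

n = 7, Σx = 471, Σy = 387, Σx² = 31983, Σy² = 22095, Σxy = 26172
nΣxy − ΣxΣy = 183204 − 182277 = 927
nΣx² − (Σx)² = 223881 − 221841 = 2040; nΣy² − (Σy)² = 154665 − 149769 = 4896
r = 927 / √(2040 × 4896) = 927 / 3160.3544 ≈ 0.2933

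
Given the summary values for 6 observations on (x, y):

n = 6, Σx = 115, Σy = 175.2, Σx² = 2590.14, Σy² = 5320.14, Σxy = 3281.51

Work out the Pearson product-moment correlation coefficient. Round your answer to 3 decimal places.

r = (nΣxy − ΣxΣy) / √[(nΣx² − (Σx)²)(nΣy² − (Σy)²)]
Numerator: 6×3281.51 − 115×175.2 = -458.94
Denominator: √[(15540.84 − 13225)(31920.84 − 30695.04)] = √[2315.84 × 1225.8] = 1684.8610
r = -458.94 / 1684.8610 ≈ -0.272

-0.272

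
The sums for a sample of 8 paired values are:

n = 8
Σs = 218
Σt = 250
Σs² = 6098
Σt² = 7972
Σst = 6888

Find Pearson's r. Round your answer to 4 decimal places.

0.4764

r = (nΣst − ΣsΣt) / √[(nΣs² − (Σs)²)(nΣt² − (Σt)²)]
Numerator: 8×6888 − 218×250 = 604
Denominator: √[(48784 − 47524)(63776 − 62500)] = √[1260 × 1276] = 1267.9748
r = 604 / 1267.9748 ≈ 0.4764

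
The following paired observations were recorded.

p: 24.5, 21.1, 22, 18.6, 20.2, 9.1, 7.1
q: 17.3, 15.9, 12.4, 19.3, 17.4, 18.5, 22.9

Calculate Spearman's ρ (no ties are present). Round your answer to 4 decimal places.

Rank p: 7, 5, 6, 3, 4, 2, 1
Rank q: 3, 2, 1, 6, 4, 5, 7
d = rank(p) − rank(q): 4, 3, 5, -3, 0, -3, -6; Σd² = 104
ρ = 1 − 6Σd² / [n(n²−1)] = 1 − 6×104 / (7×48) = 1 − 624/336 ≈ -0.8571

-0.8571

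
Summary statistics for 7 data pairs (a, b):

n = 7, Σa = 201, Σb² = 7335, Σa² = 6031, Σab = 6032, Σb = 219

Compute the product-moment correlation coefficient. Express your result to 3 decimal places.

-0.724

r = (nΣab − ΣaΣb) / √[(nΣa² − (Σa)²)(nΣb² − (Σb)²)]
Numerator: 7×6032 − 201×219 = -1795
Denominator: √[(42217 − 40401)(51345 − 47961)] = √[1816 × 3384] = 2478.9804
r = -1795 / 2478.9804 ≈ -0.724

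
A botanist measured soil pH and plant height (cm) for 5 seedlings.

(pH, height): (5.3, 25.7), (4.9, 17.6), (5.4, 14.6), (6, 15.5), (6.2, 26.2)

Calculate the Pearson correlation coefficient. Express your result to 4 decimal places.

0.2473

n = 5, Σx = 27.8, Σy = 99.6, Σx² = 155.7, Σy² = 2110.1, Σxy = 556.73
nΣxy − ΣxΣy = 2783.65 − 2768.88 = 14.77
nΣx² − (Σx)² = 778.5 − 772.84 = 5.66; nΣy² − (Σy)² = 10550.5 − 9920.16 = 630.34
r = 14.77 / √(5.66 × 630.34) = 14.77 / 59.7304 ≈ 0.2473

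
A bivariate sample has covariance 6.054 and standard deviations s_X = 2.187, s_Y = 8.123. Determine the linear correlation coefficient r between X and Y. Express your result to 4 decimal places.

0.3408

r = Cov(X,Y) / (s_X · s_Y) = 6.054 / (2.187 × 8.123)
  = 6.054 / 17.7650 ≈ 0.3408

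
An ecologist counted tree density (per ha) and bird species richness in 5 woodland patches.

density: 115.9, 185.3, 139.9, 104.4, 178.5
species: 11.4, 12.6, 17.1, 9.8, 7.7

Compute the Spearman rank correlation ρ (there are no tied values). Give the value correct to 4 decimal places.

0.2000

Rank density: 2, 5, 3, 1, 4
Rank species: 3, 4, 5, 2, 1
d = rank(density) − rank(species): -1, 1, -2, -1, 3; Σd² = 16
ρ = 1 − 6Σd² / [n(n²−1)] = 1 − 6×16 / (5×24) = 1 − 96/120 ≈ 0.2000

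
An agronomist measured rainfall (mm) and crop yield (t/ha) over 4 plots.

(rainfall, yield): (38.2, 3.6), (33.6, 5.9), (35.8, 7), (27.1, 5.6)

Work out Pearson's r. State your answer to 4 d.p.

n = 4, Σx = 134.7, Σy = 22.1, Σx² = 4604.25, Σy² = 128.13, Σxy = 738.12
nΣxy − ΣxΣy = 2952.48 − 2976.87 = -24.39
nΣx² − (Σx)² = 18417 − 18144.09 = 272.91; nΣy² − (Σy)² = 512.52 − 488.41 = 24.11
r = -24.39 / √(272.91 × 24.11) = -24.39 / 81.1163 ≈ -0.3007

-0.3007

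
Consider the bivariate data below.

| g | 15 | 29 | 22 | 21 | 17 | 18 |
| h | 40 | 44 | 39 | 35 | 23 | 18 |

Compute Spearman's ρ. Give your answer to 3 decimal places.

0.371

Rank g: 1, 6, 5, 4, 2, 3
Rank h: 5, 6, 4, 3, 2, 1
d = rank(g) − rank(h): -4, 0, 1, 1, 0, 2; Σd² = 22
ρ = 1 − 6Σd² / [n(n²−1)] = 1 − 6×22 / (6×35) = 1 − 132/210 ≈ 0.371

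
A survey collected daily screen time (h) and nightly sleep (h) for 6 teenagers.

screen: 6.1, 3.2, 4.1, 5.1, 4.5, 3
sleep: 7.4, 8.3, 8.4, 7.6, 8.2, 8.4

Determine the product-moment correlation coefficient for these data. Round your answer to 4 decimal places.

-0.8990

n = 6, Σx = 26, Σy = 48.3, Σx² = 119.52, Σy² = 389.77, Σxy = 207
nΣxy − ΣxΣy = 1242 − 1255.8 = -13.8
nΣx² − (Σx)² = 717.12 − 676 = 41.12; nΣy² − (Σy)² = 2338.62 − 2332.89 = 5.73
r = -13.8 / √(41.12 × 5.73) = -13.8 / 15.3498 ≈ -0.8990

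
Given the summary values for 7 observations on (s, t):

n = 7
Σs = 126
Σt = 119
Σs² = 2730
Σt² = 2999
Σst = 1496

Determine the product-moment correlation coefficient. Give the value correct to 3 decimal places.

r = (nΣst − ΣsΣt) / √[(nΣs² − (Σs)²)(nΣt² − (Σt)²)]
Numerator: 7×1496 − 126×119 = -4522
Denominator: √[(19110 − 15876)(20993 − 14161)] = √[3234 × 6832] = 4700.4987
r = -4522 / 4700.4987 ≈ -0.962

-0.962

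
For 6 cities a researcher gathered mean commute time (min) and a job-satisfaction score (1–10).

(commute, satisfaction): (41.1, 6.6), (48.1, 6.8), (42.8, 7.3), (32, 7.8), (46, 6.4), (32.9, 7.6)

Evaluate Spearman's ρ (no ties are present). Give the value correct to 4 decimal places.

Rank commute: 3, 6, 4, 1, 5, 2
Rank satisfaction: 2, 3, 4, 6, 1, 5
d = rank(commute) − rank(satisfaction): 1, 3, 0, -5, 4, -3; Σd² = 60
ρ = 1 − 6Σd² / [n(n²−1)] = 1 − 6×60 / (6×35) = 1 − 360/210 ≈ -0.7143

-0.7143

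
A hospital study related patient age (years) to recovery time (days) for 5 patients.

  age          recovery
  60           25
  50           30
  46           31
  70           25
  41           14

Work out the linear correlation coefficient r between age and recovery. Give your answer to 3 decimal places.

n = 5, Σx = 267, Σy = 125, Σx² = 14797, Σy² = 3307, Σxy = 6750
nΣxy − ΣxΣy = 33750 − 33375 = 375
nΣx² − (Σx)² = 73985 − 71289 = 2696; nΣy² − (Σy)² = 16535 − 15625 = 910
r = 375 / √(2696 × 910) = 375 / 1566.3205 ≈ 0.239

0.239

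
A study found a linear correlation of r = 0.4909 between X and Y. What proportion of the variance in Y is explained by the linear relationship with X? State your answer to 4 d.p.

0.2410

r² = (0.4909)² = 0.2410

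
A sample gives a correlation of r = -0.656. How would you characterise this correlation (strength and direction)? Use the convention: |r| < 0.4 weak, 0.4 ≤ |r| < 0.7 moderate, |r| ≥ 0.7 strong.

moderate negative

r = -0.656 < 0 so the relationship is negative.
|r| = 0.656, which falls in the moderate range.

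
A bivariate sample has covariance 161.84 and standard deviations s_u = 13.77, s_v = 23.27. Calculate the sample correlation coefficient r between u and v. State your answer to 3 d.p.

0.505

r = Cov(u,v) / (s_u · s_v) = 161.84 / (13.77 × 23.27)
  = 161.84 / 320.4279 ≈ 0.505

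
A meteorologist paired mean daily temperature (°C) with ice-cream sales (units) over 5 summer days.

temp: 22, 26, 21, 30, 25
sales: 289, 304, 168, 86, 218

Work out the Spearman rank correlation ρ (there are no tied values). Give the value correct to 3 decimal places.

Rank temp: 2, 4, 1, 5, 3
Rank sales: 4, 5, 2, 1, 3
d = rank(temp) − rank(sales): -2, -1, -1, 4, 0; Σd² = 22
ρ = 1 − 6Σd² / [n(n²−1)] = 1 − 6×22 / (5×24) = 1 − 132/120 ≈ -0.100

-0.100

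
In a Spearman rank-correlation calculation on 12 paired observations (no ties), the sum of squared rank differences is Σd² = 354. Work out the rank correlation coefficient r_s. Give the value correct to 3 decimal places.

ρ = 1 − 6Σd² / [n(n²−1)] = 1 − 6×354 / (12×143)
  = 1 − 2124/1716 = 1 − 1.2378 ≈ -0.238

-0.238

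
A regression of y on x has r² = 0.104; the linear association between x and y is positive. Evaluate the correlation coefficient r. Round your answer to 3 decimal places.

|r| = √0.104 = 0.322
The association is positive, so r = 0.322.

0.322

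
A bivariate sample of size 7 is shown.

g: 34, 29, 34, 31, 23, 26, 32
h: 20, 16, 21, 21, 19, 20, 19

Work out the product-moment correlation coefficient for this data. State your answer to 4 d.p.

n = 7, Σg = 209, Σh = 136, Σg² = 6343, Σh² = 2660, Σgh = 4074
nΣgh − ΣgΣh = 28518 − 28424 = 94
nΣg² − (Σg)² = 44401 − 43681 = 720; nΣh² − (Σh)² = 18620 − 18496 = 124
r = 94 / √(720 × 124) = 94 / 298.7976 ≈ 0.3146

0.3146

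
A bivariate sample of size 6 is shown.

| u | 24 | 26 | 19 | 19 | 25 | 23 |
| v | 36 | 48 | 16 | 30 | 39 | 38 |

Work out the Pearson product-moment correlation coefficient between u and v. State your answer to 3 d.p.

n = 6, Σu = 136, Σv = 207, Σu² = 3128, Σv² = 7721, Σuv = 4835
nΣuv − ΣuΣv = 29010 − 28152 = 858
nΣu² − (Σu)² = 18768 − 18496 = 272; nΣv² − (Σv)² = 46326 − 42849 = 3477
r = 858 / √(272 × 3477) = 858 / 972.4937 ≈ 0.882

0.882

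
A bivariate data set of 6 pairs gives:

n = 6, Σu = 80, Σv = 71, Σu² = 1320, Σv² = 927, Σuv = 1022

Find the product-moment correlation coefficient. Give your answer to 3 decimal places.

r = (nΣuv − ΣuΣv) / √[(nΣu² − (Σu)²)(nΣv² − (Σv)²)]
Numerator: 6×1022 − 80×71 = 452
Denominator: √[(7920 − 6400)(5562 − 5041)] = √[1520 × 521] = 889.8989
r = 452 / 889.8989 ≈ 0.508

0.508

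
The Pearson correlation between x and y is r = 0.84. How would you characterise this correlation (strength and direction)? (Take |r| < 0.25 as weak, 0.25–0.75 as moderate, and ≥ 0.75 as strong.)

strong positive

r = 0.84 > 0 so the relationship is positive.
|r| = 0.84, which falls in the strong range.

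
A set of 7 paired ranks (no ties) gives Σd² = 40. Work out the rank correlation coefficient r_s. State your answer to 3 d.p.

ρ = 1 − 6Σd² / [n(n²−1)] = 1 − 6×40 / (7×48)
  = 1 − 240/336 = 1 − 0.7143 ≈ 0.286

0.286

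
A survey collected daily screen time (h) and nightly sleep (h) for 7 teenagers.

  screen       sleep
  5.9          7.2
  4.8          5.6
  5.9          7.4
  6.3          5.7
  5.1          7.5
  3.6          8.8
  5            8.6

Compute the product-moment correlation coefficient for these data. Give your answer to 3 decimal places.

n = 7, Σx = 36.6, Σy = 50.8, Σx² = 196.32, Σy² = 378.1, Σxy = 261.86
nΣxy − ΣxΣy = 1833.02 − 1859.28 = -26.26
nΣx² − (Σx)² = 1374.24 − 1339.56 = 34.68; nΣy² − (Σy)² = 2646.7 − 2580.64 = 66.06
r = -26.26 / √(34.68 × 66.06) = -26.26 / 47.8640 ≈ -0.549

-0.549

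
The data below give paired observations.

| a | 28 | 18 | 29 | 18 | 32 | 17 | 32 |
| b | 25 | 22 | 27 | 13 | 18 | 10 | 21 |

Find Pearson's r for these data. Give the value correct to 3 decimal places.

0.588

n = 7, Σa = 174, Σb = 136, Σa² = 4610, Σb² = 2872, Σab = 3531
nΣab − ΣaΣb = 24717 − 23664 = 1053
nΣa² − (Σa)² = 32270 − 30276 = 1994; nΣb² − (Σb)² = 20104 − 18496 = 1608
r = 1053 / √(1994 × 1608) = 1053 / 1790.6289 ≈ 0.588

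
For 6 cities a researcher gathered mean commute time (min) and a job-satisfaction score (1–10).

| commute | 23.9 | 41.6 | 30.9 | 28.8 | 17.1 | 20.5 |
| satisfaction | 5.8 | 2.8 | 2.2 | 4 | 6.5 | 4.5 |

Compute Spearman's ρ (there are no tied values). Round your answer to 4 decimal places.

-0.8857

Rank commute: 3, 6, 5, 4, 1, 2
Rank satisfaction: 5, 2, 1, 3, 6, 4
d = rank(commute) − rank(satisfaction): -2, 4, 4, 1, -5, -2; Σd² = 66
ρ = 1 − 6Σd² / [n(n²−1)] = 1 − 6×66 / (6×35) = 1 − 396/210 ≈ -0.8857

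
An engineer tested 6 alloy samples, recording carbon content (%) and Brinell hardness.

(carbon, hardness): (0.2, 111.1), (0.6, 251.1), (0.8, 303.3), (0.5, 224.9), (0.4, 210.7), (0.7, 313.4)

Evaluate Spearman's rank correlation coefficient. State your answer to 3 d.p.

Rank carbon: 1, 4, 6, 3, 2, 5
Rank hardness: 1, 4, 5, 3, 2, 6
d = rank(carbon) − rank(hardness): 0, 0, 1, 0, 0, -1; Σd² = 2
ρ = 1 − 6Σd² / [n(n²−1)] = 1 − 6×2 / (6×35) = 1 − 12/210 ≈ 0.943

0.943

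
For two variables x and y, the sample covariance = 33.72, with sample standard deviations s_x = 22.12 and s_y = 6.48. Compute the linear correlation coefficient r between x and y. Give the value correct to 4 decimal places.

r = Cov(x,y) / (s_x · s_y) = 33.72 / (22.12 × 6.48)
  = 33.72 / 143.3376 ≈ 0.2352

0.2352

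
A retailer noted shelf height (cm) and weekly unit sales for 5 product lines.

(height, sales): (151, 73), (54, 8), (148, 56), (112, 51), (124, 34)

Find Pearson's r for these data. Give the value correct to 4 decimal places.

n = 5, Σx = 589, Σy = 222, Σx² = 75541, Σy² = 12286, Σxy = 29671
nΣxy − ΣxΣy = 148355 − 130758 = 17597
nΣx² − (Σx)² = 377705 − 346921 = 30784; nΣy² − (Σy)² = 61430 − 49284 = 12146
r = 17597 / √(30784 × 12146) = 17597 / 19336.5577 ≈ 0.9100

0.9100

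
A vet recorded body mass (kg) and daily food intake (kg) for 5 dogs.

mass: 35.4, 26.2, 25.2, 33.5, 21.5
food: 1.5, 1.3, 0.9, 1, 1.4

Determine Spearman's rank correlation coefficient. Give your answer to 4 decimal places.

0.3000

Rank mass: 5, 3, 2, 4, 1
Rank food: 5, 3, 1, 2, 4
d = rank(mass) − rank(food): 0, 0, 1, 2, -3; Σd² = 14
ρ = 1 − 6Σd² / [n(n²−1)] = 1 − 6×14 / (5×24) = 1 − 84/120 ≈ 0.3000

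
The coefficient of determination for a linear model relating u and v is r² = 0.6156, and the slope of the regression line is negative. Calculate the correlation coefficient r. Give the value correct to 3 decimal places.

-0.785

|r| = √0.6156 = 0.785
The association is negative, so r = −0.785.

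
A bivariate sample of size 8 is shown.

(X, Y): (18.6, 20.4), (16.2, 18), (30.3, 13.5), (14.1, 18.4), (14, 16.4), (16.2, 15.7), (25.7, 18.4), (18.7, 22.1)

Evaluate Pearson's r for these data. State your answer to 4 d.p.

n = 8, ΣX = 153.8, ΣY = 142.9, ΣX² = 3193.92, ΣY² = 2603.39, ΣXY = 2709.62
nΣXY − ΣXΣY = 21676.96 − 21978.02 = -301.06
nΣX² − (ΣX)² = 25551.36 − 23654.44 = 1896.92; nΣY² − (ΣY)² = 20827.12 − 20420.41 = 406.71
r = -301.06 / √(1896.92 × 406.71) = -301.06 / 878.3486 ≈ -0.3428

-0.3428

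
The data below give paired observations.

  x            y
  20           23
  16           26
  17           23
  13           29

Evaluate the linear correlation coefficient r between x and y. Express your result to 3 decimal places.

-0.905

n = 4, Σx = 66, Σy = 101, Σx² = 1114, Σy² = 2575, Σxy = 1644
nΣxy − ΣxΣy = 6576 − 6666 = -90
nΣx² − (Σx)² = 4456 − 4356 = 100; nΣy² − (Σy)² = 10300 − 10201 = 99
r = -90 / √(100 × 99) = -90 / 99.4987 ≈ -0.905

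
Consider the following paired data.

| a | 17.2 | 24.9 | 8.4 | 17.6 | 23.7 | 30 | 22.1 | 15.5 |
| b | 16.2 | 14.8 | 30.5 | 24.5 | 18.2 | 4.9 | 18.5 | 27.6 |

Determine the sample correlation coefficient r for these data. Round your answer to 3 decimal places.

-0.907

n = 8, Σa = 159.4, Σb = 155.2, Σa² = 3486.52, Σb² = 3471.24, Σab = 2749.55
nΣab − ΣaΣb = 21996.4 − 24738.88 = -2742.48
nΣa² − (Σa)² = 27892.16 − 25408.36 = 2483.8; nΣb² − (Σb)² = 27769.92 − 24087.04 = 3682.88
r = -2742.48 / √(2483.8 × 3682.88) = -2742.48 / 3024.4896 ≈ -0.907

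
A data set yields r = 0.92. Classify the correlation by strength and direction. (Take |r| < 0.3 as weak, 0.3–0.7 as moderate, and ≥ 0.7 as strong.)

strong positive

r = 0.92 > 0 so the relationship is positive.
|r| = 0.92, which falls in the strong range.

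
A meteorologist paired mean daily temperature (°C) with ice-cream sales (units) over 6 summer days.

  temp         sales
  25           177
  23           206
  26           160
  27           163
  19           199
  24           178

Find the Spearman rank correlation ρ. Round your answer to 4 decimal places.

Rank temp: 4, 2, 5, 6, 1, 3
Rank sales: 3, 6, 1, 2, 5, 4
d = rank(temp) − rank(sales): 1, -4, 4, 4, -4, -1; Σd² = 66
ρ = 1 − 6Σd² / [n(n²−1)] = 1 − 6×66 / (6×35) = 1 − 396/210 ≈ -0.8857

-0.8857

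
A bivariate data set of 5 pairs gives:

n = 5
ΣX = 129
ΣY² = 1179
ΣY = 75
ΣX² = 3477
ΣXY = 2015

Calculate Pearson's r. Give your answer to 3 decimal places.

0.892

r = (nΣXY − ΣXΣY) / √[(nΣX² − (ΣX)²)(nΣY² − (ΣY)²)]
Numerator: 5×2015 − 129×75 = 400
Denominator: √[(17385 − 16641)(5895 − 5625)] = √[744 × 270] = 448.1964
r = 400 / 448.1964 ≈ 0.892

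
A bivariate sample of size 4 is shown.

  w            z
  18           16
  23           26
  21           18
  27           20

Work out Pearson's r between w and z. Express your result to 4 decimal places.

n = 4, Σw = 89, Σz = 80, Σw² = 2023, Σz² = 1656, Σwz = 1804
nΣwz − ΣwΣz = 7216 − 7120 = 96
nΣw² − (Σw)² = 8092 − 7921 = 171; nΣz² − (Σz)² = 6624 − 6400 = 224
r = 96 / √(171 × 224) = 96 / 195.7141 ≈ 0.4905

0.4905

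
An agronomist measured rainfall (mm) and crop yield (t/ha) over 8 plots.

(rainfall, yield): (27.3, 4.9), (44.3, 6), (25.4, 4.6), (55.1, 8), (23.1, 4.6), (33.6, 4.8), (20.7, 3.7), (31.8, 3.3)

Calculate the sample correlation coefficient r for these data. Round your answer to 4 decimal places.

n = 8, Σx = 261.3, Σy = 39.9, Σx² = 9491.25, Σy² = 213.95, Σxy = 1406.28
nΣxy − ΣxΣy = 11250.24 − 10425.87 = 824.37
nΣx² − (Σx)² = 75930 − 68277.69 = 7652.31; nΣy² − (Σy)² = 1711.6 − 1592.01 = 119.59
r = 824.37 / √(7652.31 × 119.59) = 824.37 / 956.6294 ≈ 0.8617

0.8617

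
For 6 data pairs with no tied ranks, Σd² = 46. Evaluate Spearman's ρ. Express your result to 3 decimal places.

ρ = 1 − 6Σd² / [n(n²−1)] = 1 − 6×46 / (6×35)
  = 1 − 276/210 = 1 − 1.3143 ≈ -0.314

-0.314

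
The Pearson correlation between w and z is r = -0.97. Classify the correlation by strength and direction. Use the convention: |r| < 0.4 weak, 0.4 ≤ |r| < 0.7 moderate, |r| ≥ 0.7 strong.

r = -0.97 < 0 so the relationship is negative.
|r| = 0.97, which falls in the strong range.

strong negative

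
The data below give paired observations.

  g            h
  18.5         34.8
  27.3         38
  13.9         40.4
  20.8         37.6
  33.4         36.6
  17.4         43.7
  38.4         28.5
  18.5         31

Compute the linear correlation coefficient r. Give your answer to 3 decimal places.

n = 8, Σg = 188.2, Σh = 290.6, Σg² = 4948.52, Σh² = 10723.46, Σgh = 6675.56
nΣgh − ΣgΣh = 53404.48 − 54690.92 = -1286.44
nΣg² − (Σg)² = 39588.16 − 35419.24 = 4168.92; nΣh² − (Σh)² = 85787.68 − 84448.36 = 1339.32
r = -1286.44 / √(4168.92 × 1339.32) = -1286.44 / 2362.9469 ≈ -0.544

-0.544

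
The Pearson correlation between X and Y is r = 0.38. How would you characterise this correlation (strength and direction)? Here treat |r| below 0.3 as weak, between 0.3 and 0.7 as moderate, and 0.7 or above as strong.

moderate positive

r = 0.38 > 0 so the relationship is positive.
|r| = 0.38, which falls in the moderate range.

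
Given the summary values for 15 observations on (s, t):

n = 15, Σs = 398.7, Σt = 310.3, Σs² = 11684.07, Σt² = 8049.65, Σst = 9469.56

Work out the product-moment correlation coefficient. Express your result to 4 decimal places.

0.9179

r = (nΣst − ΣsΣt) / √[(nΣs² − (Σs)²)(nΣt² − (Σt)²)]
Numerator: 15×9469.56 − 398.7×310.3 = 18326.79
Denominator: √[(175261.05 − 158961.69)(120744.75 − 96286.09)] = √[16299.36 × 24458.66] = 19966.4845
r = 18326.79 / 19966.4845 ≈ 0.9179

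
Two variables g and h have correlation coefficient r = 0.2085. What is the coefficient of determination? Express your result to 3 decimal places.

0.043

r² = (0.2085)² = 0.043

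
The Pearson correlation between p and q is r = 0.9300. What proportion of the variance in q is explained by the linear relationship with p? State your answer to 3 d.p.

0.865

r² = (0.9300)² = 0.865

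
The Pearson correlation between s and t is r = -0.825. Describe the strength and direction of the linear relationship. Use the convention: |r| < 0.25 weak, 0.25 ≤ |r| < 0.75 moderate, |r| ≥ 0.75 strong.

strong negative

r = -0.825 < 0 so the relationship is negative.
|r| = 0.825, which falls in the strong range.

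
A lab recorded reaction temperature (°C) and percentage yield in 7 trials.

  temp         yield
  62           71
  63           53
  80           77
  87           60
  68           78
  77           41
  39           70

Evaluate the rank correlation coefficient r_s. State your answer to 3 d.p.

-0.071

Rank temp: 2, 3, 6, 7, 4, 5, 1
Rank yield: 5, 2, 6, 3, 7, 1, 4
d = rank(temp) − rank(yield): -3, 1, 0, 4, -3, 4, -3; Σd² = 60
ρ = 1 − 6Σd² / [n(n²−1)] = 1 − 6×60 / (7×48) = 1 − 360/336 ≈ -0.071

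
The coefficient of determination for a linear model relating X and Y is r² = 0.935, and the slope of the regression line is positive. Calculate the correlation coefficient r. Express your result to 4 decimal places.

|r| = √0.935 = 0.9670
The association is positive, so r = 0.9670.

0.9670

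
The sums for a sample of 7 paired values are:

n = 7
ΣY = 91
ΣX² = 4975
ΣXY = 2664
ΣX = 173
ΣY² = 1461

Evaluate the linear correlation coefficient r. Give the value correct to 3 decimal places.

0.941

r = (nΣXY − ΣXΣY) / √[(nΣX² − (ΣX)²)(nΣY² − (ΣY)²)]
Numerator: 7×2664 − 173×91 = 2905
Denominator: √[(34825 − 29929)(10227 − 8281)] = √[4896 × 1946] = 3086.6837
r = 2905 / 3086.6837 ≈ 0.941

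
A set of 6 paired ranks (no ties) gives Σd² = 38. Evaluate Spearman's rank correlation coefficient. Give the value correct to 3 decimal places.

ρ = 1 − 6Σd² / [n(n²−1)] = 1 − 6×38 / (6×35)
  = 1 − 228/210 = 1 − 1.0857 ≈ -0.086

-0.086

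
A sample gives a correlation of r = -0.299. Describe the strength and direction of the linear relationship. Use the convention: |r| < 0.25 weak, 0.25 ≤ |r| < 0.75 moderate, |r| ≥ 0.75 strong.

moderate negative

r = -0.299 < 0 so the relationship is negative.
|r| = 0.299, which falls in the moderate range.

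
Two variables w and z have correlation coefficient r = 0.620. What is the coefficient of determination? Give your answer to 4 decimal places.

0.3844

r² = (0.620)² = 0.3844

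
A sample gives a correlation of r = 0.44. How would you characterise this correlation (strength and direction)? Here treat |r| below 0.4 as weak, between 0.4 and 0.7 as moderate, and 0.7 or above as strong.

r = 0.44 > 0 so the relationship is positive.
|r| = 0.44, which falls in the moderate range.

moderate positive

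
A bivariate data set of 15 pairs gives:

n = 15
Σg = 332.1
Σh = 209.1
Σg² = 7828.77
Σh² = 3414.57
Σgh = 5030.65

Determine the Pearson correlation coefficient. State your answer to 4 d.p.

0.8225

r = (nΣgh − ΣgΣh) / √[(nΣg² − (Σg)²)(nΣh² − (Σh)²)]
Numerator: 15×5030.65 − 332.1×209.1 = 6017.64
Denominator: √[(117431.55 − 110290.41)(51218.55 − 43722.81)] = √[7141.14 × 7495.74] = 7316.2920
r = 6017.64 / 7316.2920 ≈ 0.8225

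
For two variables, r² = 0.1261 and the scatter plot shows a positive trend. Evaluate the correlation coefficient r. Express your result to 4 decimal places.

|r| = √0.1261 = 0.3551
The association is positive, so r = 0.3551.

0.3551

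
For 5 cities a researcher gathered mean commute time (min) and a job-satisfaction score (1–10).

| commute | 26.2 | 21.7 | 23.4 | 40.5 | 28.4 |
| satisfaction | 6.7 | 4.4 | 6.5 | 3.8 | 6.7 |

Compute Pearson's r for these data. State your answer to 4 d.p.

n = 5, Σx = 140.2, Σy = 28.1, Σx² = 4151.7, Σy² = 165.83, Σxy = 767.3
nΣxy − ΣxΣy = 3836.5 − 3939.62 = -103.12
nΣx² − (Σx)² = 20758.5 − 19656.04 = 1102.46; nΣy² − (Σy)² = 829.15 − 789.61 = 39.54
r = -103.12 / √(1102.46 × 39.54) = -103.12 / 208.7852 ≈ -0.4939

-0.4939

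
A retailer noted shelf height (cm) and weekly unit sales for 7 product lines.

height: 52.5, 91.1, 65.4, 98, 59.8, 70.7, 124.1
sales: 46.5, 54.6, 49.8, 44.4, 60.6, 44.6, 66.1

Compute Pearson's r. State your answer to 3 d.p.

n = 7, Σx = 561.6, Σy = 366.6, Σx² = 48911.96, Σy² = 19625.54, Σxy = 30003.54
nΣxy − ΣxΣy = 210024.78 − 205882.56 = 4142.22
nΣx² − (Σx)² = 342383.72 − 315394.56 = 26989.16; nΣy² − (Σy)² = 137378.78 − 134395.56 = 2983.22
r = 4142.22 / √(26989.16 × 2983.22) = 4142.22 / 8972.9929 ≈ 0.462

0.462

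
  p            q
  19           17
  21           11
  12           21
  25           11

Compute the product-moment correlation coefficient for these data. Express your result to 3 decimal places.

-0.926

n = 4, Σp = 77, Σq = 60, Σp² = 1571, Σq² = 972, Σpq = 1081
nΣpq − ΣpΣq = 4324 − 4620 = -296
nΣp² − (Σp)² = 6284 − 5929 = 355; nΣq² − (Σq)² = 3888 − 3600 = 288
r = -296 / √(355 × 288) = -296 / 319.7499 ≈ -0.926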